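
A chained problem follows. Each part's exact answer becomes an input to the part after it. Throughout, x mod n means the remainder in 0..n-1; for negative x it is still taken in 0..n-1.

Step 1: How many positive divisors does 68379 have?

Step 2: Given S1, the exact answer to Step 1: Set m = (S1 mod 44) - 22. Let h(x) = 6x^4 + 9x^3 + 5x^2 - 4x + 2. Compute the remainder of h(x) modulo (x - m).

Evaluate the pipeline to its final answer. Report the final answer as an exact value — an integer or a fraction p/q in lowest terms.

206838

Step 1: 68379 = 3 * 23 * 991; number of divisors = (1+1) * (1+1) * (1+1) = 8; answer 8
Step 2: S1 = 8; m = -14; remainder = value at the root: 6*(-14)^4 + 9*(-14)^3 + 5*(-14)^2 - 4*(-14)^1 + 2 = (230496) + (-24696) + (980) + (56) + (2) = 206838; answer 206838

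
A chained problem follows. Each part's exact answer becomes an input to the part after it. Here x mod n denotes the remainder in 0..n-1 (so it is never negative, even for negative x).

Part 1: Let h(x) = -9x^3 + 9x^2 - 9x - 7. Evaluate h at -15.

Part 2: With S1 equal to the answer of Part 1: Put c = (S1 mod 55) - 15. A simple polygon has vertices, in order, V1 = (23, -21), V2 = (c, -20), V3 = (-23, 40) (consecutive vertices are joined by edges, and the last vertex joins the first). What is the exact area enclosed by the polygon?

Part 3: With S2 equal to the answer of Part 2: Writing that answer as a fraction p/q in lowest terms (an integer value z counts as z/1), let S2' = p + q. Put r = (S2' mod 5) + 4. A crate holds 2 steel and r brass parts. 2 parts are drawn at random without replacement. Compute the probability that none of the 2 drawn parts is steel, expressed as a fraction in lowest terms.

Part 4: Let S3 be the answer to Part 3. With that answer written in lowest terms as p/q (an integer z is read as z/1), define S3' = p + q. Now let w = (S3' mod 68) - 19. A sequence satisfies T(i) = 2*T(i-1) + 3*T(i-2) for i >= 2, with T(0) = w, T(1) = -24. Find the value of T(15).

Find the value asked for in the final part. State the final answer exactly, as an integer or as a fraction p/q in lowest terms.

-43046736

Part 1: -9*(-15)^3 + 9*(-15)^2 - 9*(-15)^1 - 7 = (30375) + (2025) + (135) + (-7) = 32528; answer 32528
Part 2: S1 = 32528; c = 8; cross terms: (23*-20 - 8*-21)=-292, (8*40 - -23*-20)=-140, (-23*-21 - 23*40)=-437; twice the area = |-869| = 869; area = 869/2; answer 869/2
Part 3: S2 = 869/2; threaded value p + q = 871; r = 5; total draws C(7,2) = 21; favorable C(5,2) = 10; P = 10/21; answer 10/21
Part 4: S3 = 10/21; threaded value p + q = 31; w = 12; T(2) = 2*(-24) + 3*(12) = -12; iterating: T(2)=-12, T(3)=-96, T(4)=-228, T(5)=-744, T(6)=-2172, T(7)=-6576, T(8)=-19668, T(9)=-59064, T(10)=-177132, T(11)=-531456, T(12)=-1594308, T(13)=-4782984, T(14)=-14348892, T(15)=-43046736; answer -43046736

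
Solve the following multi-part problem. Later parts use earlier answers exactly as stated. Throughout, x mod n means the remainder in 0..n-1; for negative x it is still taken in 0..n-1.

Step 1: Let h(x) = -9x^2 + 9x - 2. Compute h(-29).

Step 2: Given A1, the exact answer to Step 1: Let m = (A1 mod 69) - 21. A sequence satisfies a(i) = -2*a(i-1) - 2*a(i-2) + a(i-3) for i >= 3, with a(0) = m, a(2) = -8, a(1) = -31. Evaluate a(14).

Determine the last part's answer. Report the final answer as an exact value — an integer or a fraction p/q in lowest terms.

8072

Step 1: -9*(-29)^2 + 9*(-29)^1 - 2 = (-7569) + (-261) + (-2) = -7832; answer -7832
Step 2: A1 = -7832; m = 13; a(3) = -2*(-8) - 2*(-31) + 1*(13) = 91; iterating: a(3)=91, a(4)=-197, a(5)=204, a(6)=77, a(7)=-759, a(8)=1568, a(9)=-1541, a(10)=-813, a(11)=6276, a(12)=-12467, a(13)=11569, a(14)=8072; answer 8072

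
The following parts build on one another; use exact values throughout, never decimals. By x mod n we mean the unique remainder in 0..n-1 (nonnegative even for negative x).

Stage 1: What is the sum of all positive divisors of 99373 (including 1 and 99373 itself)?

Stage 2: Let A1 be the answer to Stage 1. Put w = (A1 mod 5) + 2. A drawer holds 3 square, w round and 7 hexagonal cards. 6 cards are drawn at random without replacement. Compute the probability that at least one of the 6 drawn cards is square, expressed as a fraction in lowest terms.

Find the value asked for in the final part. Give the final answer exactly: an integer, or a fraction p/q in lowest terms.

Stage 1: 99373 = 43 * 2311; sigma = (1 + 43) * (1 + 2311) = 44 * 2312 = 101728; answer 101728
Stage 2: A1 = 101728; w = 5; total draws C(15,6) = 5005; complement C(12,6) = 924; favorable 5005 - 924 = 4081; P = 53/65; answer 53/65

53/65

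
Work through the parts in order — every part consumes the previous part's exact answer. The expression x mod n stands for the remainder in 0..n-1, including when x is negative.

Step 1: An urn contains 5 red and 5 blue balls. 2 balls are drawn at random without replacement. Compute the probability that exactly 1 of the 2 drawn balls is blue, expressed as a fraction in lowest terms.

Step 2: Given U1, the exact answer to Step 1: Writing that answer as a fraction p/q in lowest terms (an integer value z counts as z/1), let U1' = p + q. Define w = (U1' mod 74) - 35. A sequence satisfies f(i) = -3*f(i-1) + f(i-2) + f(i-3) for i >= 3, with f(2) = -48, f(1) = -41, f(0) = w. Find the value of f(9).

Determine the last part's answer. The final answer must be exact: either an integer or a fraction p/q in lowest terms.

Step 1: total draws C(10,2) = 45; favorable C(5,1)*C(5,1) = 25; P = 5/9; answer 5/9
Step 2: U1 = 5/9; threaded value p + q = 14; w = -21; f(3) = -3*(-48) + 1*(-41) + 1*(-21) = 82; iterating: f(3)=82, f(4)=-335, f(5)=1039, f(6)=-3370, f(7)=10814, f(8)=-34773, f(9)=111763; answer 111763

111763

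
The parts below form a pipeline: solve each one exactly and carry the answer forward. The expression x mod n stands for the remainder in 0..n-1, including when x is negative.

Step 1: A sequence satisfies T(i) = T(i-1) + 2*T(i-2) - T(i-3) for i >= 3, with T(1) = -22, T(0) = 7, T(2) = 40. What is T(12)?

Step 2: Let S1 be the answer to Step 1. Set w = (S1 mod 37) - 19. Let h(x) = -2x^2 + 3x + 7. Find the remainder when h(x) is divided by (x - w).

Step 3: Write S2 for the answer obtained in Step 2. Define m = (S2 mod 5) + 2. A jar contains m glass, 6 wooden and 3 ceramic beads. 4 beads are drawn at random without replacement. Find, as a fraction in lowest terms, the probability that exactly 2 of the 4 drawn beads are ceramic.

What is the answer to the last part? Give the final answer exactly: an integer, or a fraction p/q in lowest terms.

Step 1: T(3) = 1*(40) + 2*(-22) - 1*(7) = -11; iterating: T(3)=-11, T(4)=91, T(5)=29, T(6)=222, T(7)=189, T(8)=604, T(9)=760, T(10)=1779, T(11)=2695, T(12)=5493; answer 5493
Step 2: S1 = 5493; w = -2; remainder = value at the root: -2*(-2)^2 + 3*(-2)^1 + 7 = (-8) + (-6) + (7) = -7; answer -7
Step 3: S2 = -7; m = 5; total draws C(14,4) = 1001; favorable C(3,2)*C(11,2) = 165; P = 15/91; answer 15/91

15/91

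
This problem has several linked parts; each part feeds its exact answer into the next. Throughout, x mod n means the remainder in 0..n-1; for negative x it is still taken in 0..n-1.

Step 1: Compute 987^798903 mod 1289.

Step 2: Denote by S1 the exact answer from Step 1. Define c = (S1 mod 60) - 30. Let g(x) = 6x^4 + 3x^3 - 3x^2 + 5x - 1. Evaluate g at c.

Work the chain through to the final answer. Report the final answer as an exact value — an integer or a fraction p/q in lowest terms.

Step 1: squarings mod 1289: 987^1=987, 987^2=974, 987^4=1261, 987^8=784, 987^16=1092, 987^32=139, 987^64=1275, 987^128=196, 987^256=1035, 987^512=66, 987^1024=489, 987^2048=656, 987^4096=1099, 987^8192=8, 987^16384=64, 987^32768=229, 987^65536=881, 987^131072=183, 987^262144=1264, 987^524288=625; 987^798903 = 987^1 * 987^2 * 987^4 * 987^16 * 987^32 * 987^128 * 987^4096 * 987^8192 * 987^262144 * 987^524288 = 845 (mod 1289); answer 845
Step 2: S1 = 845; c = -25; 6*(-25)^4 + 3*(-25)^3 - 3*(-25)^2 + 5*(-25)^1 - 1 = (2343750) + (-46875) + (-1875) + (-125) + (-1) = 2294874; answer 2294874

2294874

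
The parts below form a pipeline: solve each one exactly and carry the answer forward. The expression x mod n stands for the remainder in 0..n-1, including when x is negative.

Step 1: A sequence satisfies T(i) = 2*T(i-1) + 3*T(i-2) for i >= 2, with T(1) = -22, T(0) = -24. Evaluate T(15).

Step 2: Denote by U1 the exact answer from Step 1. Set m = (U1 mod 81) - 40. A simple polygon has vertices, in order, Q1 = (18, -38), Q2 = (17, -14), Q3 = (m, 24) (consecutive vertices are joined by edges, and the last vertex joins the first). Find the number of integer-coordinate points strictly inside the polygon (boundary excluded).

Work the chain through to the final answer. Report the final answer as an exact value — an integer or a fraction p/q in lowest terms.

Step 1: T(2) = 2*(-22) + 3*(-24) = -116; iterating: T(2)=-116, T(3)=-298, T(4)=-944, T(5)=-2782, T(6)=-8396, T(7)=-25138, T(8)=-75464, T(9)=-226342, T(10)=-679076, T(11)=-2037178, T(12)=-6111584, T(13)=-18334702, T(14)=-55004156, T(15)=-165012418; answer -165012418
Step 2: U1 = -165012418; m = 13; cross terms: (18*-14 - 17*-38)=394, (17*24 - 13*-14)=590, (13*-38 - 18*24)=-926; twice the area = |58| = 58; area = 29; boundary points = 1 + 2 + 1 = 4; strictly interior points = area - boundary/2 + 1 = 28; answer 28

28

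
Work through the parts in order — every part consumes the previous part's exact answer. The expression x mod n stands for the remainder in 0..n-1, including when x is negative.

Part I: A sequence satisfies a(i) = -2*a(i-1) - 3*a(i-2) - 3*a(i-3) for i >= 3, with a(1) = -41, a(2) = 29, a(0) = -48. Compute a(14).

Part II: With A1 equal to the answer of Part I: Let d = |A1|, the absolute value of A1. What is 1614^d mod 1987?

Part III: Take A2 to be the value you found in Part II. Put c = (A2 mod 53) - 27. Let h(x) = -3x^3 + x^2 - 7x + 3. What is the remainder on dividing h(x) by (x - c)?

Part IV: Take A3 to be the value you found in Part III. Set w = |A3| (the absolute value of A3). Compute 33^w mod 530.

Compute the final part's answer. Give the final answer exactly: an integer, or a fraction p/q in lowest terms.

Part I: a(3) = -2*(29) - 3*(-41) - 3*(-48) = 209; iterating: a(3)=209, a(4)=-382, a(5)=50, a(6)=419, a(7)=158, a(8)=-1723, a(9)=1715, a(10)=1265, a(11)=-2506, a(12)=-3928, a(13)=11579, a(14)=-3856; answer -3856
Part II: A1 = -3856; d = 3856; squarings mod 1987: 1614^1=1614, 1614^2=39, 1614^4=1521, 1614^8=573, 1614^16=474, 1614^32=145, 1614^64=1155, 1614^128=748, 1614^256=1157, 1614^512=1398, 1614^1024=1183, 1614^2048=641; 1614^3856 = 1614^16 * 1614^256 * 1614^512 * 1614^1024 * 1614^2048 = 254 (mod 1987); answer 254
Part III: A2 = 254; c = 15; remainder = value at the root: -3*(15)^3 + 1*(15)^2 - 7*(15)^1 + 3 = (-10125) + (225) + (-105) + (3) = -10002; answer -10002
Part IV: A3 = -10002; w = 10002; squarings mod 530: 33^1=33, 33^2=29, 33^4=311, 33^8=261, 33^16=281, 33^32=521, 33^64=81, 33^128=201, 33^256=121, 33^512=331, 33^1024=381, 33^2048=471, 33^4096=301, 33^8192=501; 33^10002 = 33^2 * 33^16 * 33^256 * 33^512 * 33^1024 * 33^8192 = 199 (mod 530); answer 199

199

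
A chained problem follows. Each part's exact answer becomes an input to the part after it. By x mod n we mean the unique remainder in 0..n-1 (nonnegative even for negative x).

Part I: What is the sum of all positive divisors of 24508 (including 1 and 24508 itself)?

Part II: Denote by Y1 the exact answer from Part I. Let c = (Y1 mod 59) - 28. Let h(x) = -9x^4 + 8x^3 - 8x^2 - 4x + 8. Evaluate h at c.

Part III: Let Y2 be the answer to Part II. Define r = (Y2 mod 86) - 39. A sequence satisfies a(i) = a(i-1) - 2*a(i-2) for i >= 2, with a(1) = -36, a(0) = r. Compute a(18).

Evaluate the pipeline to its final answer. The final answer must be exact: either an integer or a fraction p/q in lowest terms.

-350

Part I: 24508 = 2^2 * 11 * 557; sigma = (1 + 2 + 4) * (1 + 11) * (1 + 557) = 7 * 12 * 558 = 46872; answer 46872
Part II: Y1 = 46872; c = -2; -9*(-2)^4 + 8*(-2)^3 - 8*(-2)^2 - 4*(-2)^1 + 8 = (-144) + (-64) + (-32) + (8) + (8) = -224; answer -224
Part III: Y2 = -224; r = -5; a(2) = 1*(-36) - 2*(-5) = -26; iterating: a(2)=-26, a(3)=46, a(4)=98, a(5)=6, a(6)=-190, a(7)=-202, a(8)=178, a(9)=582, a(10)=226, a(11)=-938, a(12)=-1390, a(13)=486, a(14)=3266, a(15)=2294, a(16)=-4238, a(17)=-8826, a(18)=-350; answer -350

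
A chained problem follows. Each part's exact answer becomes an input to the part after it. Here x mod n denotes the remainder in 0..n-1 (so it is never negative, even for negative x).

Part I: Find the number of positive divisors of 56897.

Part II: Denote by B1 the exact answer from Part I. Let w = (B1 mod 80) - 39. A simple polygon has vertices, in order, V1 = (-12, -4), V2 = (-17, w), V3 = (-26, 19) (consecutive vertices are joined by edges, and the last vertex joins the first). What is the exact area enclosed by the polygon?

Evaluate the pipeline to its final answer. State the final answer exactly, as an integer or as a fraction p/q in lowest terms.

Part I: 56897 is prime, so its only divisors are 1 and 56897; count = 2; answer 2
Part II: B1 = 2; w = -37; cross terms: (-12*-37 - -17*-4)=376, (-17*19 - -26*-37)=-1285, (-26*-4 - -12*19)=332; twice the area = |-577| = 577; area = 577/2; answer 577/2

577/2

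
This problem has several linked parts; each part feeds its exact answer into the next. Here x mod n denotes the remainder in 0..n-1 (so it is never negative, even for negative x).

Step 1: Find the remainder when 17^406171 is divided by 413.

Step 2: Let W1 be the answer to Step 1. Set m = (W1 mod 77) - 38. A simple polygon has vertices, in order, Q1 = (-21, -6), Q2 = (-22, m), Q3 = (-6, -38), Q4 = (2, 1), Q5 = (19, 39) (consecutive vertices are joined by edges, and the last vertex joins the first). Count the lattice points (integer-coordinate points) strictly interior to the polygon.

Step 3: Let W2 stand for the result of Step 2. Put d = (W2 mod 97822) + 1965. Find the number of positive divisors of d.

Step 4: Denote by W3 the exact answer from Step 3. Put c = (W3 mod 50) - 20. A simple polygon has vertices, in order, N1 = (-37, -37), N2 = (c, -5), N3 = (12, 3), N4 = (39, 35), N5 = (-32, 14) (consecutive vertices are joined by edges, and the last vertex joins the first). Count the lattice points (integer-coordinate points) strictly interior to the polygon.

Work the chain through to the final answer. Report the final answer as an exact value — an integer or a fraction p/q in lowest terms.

Step 1: squarings mod 413: 17^1=17, 17^2=289, 17^4=95, 17^8=352, 17^16=4, 17^32=16, 17^64=256, 17^128=282, 17^256=228, 17^512=359, 17^1024=25, 17^2048=212, 17^4096=340, 17^8192=373, 17^16384=361, 17^32768=226, 17^65536=277, 17^131072=324, 17^262144=74; 17^406171 = 17^1 * 17^2 * 17^8 * 17^16 * 17^128 * 17^512 * 17^4096 * 17^8192 * 17^131072 * 17^262144 = 402 (mod 413); answer 402
Step 2: W1 = 402; m = -21; cross terms: (-21*-21 - -22*-6)=309, (-22*-38 - -6*-21)=710, (-6*1 - 2*-38)=70, (2*39 - 19*1)=59, (19*-6 - -21*39)=705; twice the area = |1853| = 1853; area = 1853/2; boundary points = 1 + 1 + 1 + 1 + 5 = 9; strictly interior points = area - boundary/2 + 1 = 923; answer 923
Step 3: W2 = 923; d = 2888; 2888 = 2^3 * 19^2; number of divisors = (3+1) * (2+1) = 12; answer 12
Step 4: W3 = 12; c = -8; cross terms: (-37*-5 - -8*-37)=-111, (-8*3 - 12*-5)=36, (12*35 - 39*3)=303, (39*14 - -32*35)=1666, (-32*-37 - -37*14)=1702; twice the area = |3596| = 3596; area = 1798; boundary points = 1 + 4 + 1 + 1 + 1 = 8; strictly interior points = area - boundary/2 + 1 = 1795; answer 1795

1795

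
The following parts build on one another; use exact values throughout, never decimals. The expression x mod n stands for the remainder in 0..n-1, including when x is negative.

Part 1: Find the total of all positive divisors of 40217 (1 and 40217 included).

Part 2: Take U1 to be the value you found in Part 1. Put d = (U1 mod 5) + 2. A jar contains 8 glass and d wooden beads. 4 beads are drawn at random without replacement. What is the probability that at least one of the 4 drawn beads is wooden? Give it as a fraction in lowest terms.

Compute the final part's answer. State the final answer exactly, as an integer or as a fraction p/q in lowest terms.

Part 1: 40217 = 131 * 307; sigma = (1 + 131) * (1 + 307) = 132 * 308 = 40656; answer 40656
Part 2: U1 = 40656; d = 3; total draws C(11,4) = 330; complement C(8,4) = 70; favorable 330 - 70 = 260; P = 26/33; answer 26/33

26/33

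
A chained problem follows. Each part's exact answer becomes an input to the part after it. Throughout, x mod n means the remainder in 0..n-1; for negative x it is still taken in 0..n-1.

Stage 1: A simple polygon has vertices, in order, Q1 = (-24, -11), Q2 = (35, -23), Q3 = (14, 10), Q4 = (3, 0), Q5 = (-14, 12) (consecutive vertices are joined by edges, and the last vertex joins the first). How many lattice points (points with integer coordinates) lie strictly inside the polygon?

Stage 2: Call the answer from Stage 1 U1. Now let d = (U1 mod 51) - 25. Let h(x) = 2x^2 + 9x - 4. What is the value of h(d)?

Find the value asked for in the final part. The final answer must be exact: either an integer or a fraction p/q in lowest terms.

Stage 1: cross terms: (-24*-23 - 35*-11)=937, (35*10 - 14*-23)=672, (14*0 - 3*10)=-30, (3*12 - -14*0)=36, (-14*-11 - -24*12)=442; twice the area = |2057| = 2057; area = 2057/2; boundary points = 1 + 3 + 1 + 1 + 1 = 7; strictly interior points = area - boundary/2 + 1 = 1026; answer 1026
Stage 2: U1 = 1026; d = -19; 2*(-19)^2 + 9*(-19)^1 - 4 = (722) + (-171) + (-4) = 547; answer 547

547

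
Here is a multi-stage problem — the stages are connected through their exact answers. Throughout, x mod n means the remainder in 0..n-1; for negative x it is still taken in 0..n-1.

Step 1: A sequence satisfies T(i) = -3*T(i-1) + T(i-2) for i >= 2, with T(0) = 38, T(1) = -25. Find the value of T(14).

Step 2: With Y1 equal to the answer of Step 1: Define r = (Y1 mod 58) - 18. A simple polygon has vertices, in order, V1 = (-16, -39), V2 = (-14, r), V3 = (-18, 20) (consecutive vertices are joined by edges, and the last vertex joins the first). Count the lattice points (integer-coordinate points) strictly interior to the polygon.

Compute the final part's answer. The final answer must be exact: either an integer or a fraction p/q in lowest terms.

128

Step 1: T(2) = -3*(-25) + 1*(38) = 113; iterating: T(2)=113, T(3)=-364, T(4)=1205, T(5)=-3979, T(6)=13142, T(7)=-43405, T(8)=143357, T(9)=-473476, T(10)=1563785, T(11)=-5164831, T(12)=17058278, T(13)=-56339665, T(14)=186077273; answer 186077273
Step 2: Y1 = 186077273; r = 31; cross terms: (-16*31 - -14*-39)=-1042, (-14*20 - -18*31)=278, (-18*-39 - -16*20)=1022; twice the area = |258| = 258; area = 129; boundary points = 2 + 1 + 1 = 4; strictly interior points = area - boundary/2 + 1 = 128; answer 128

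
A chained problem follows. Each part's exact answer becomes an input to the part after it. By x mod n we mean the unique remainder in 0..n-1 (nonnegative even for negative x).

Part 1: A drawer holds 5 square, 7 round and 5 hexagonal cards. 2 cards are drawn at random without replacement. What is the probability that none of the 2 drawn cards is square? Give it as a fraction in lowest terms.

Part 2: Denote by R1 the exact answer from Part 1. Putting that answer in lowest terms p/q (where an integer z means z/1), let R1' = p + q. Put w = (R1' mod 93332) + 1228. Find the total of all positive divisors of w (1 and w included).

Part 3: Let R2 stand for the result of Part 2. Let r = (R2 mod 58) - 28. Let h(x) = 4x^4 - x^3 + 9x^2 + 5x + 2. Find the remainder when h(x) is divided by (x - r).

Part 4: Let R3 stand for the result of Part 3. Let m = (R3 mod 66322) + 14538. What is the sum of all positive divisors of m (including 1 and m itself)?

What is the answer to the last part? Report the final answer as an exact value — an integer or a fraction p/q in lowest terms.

54306

Part 1: total draws C(17,2) = 136; favorable C(12,2) = 66; P = 33/68; answer 33/68
Part 2: R1 = 33/68; threaded value p + q = 101; w = 1329; 1329 = 3 * 443; sigma = (1 + 3) * (1 + 443) = 4 * 444 = 1776; answer 1776
Part 3: R2 = 1776; r = 8; remainder = value at the root: 4*(8)^4 - 1*(8)^3 + 9*(8)^2 + 5*(8)^1 + 2 = (16384) + (-512) + (576) + (40) + (2) = 16490; answer 16490
Part 4: R3 = 16490; m = 31028; 31028 = 2^2 * 7757; sigma = (1 + 2 + 4) * (1 + 7757) = 7 * 7758 = 54306; answer 54306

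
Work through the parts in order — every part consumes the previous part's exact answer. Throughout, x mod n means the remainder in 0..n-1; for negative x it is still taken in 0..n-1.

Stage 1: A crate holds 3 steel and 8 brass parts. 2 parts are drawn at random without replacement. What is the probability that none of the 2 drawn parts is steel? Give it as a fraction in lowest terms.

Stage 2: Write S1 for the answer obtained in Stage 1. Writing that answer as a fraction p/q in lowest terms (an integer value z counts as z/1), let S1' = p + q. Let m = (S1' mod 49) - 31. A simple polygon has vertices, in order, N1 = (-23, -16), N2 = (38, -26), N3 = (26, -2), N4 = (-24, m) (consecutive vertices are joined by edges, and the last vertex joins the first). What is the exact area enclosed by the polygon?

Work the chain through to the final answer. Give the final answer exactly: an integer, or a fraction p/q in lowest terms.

2289/2

Stage 1: total draws C(11,2) = 55; favorable C(8,2) = 28; P = 28/55; answer 28/55
Stage 2: S1 = 28/55; threaded value p + q = 83; m = 3; cross terms: (-23*-26 - 38*-16)=1206, (38*-2 - 26*-26)=600, (26*3 - -24*-2)=30, (-24*-16 - -23*3)=453; twice the area = |2289| = 2289; area = 2289/2; answer 2289/2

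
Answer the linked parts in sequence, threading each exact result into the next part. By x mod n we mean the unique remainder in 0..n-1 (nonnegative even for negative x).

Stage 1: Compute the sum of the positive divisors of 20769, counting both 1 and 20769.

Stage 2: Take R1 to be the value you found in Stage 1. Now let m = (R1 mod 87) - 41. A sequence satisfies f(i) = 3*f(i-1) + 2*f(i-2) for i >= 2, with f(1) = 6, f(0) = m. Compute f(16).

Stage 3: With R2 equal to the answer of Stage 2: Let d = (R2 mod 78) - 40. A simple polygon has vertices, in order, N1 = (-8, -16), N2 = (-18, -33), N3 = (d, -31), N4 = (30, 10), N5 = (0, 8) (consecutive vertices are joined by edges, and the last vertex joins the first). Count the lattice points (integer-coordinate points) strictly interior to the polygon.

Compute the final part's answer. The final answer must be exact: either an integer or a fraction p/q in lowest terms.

1007

Stage 1: 20769 = 3 * 7 * 23 * 43; sigma = (1 + 3) * (1 + 7) * (1 + 23) * (1 + 43) = 4 * 8 * 24 * 44 = 33792; answer 33792
Stage 2: R1 = 33792; m = -5; f(2) = 3*(6) + 2*(-5) = 8; iterating: f(2)=8, f(3)=36, f(4)=124, f(5)=444, f(6)=1580, f(7)=5628, f(8)=20044, f(9)=71388, f(10)=254252, f(11)=905532, f(12)=3225100, f(13)=11486364, f(14)=40909292, f(15)=145700604, f(16)=518920396; answer 518920396
Stage 3: R2 = 518920396; d = 6; cross terms: (-8*-33 - -18*-16)=-24, (-18*-31 - 6*-33)=756, (6*10 - 30*-31)=990, (30*8 - 0*10)=240, (0*-16 - -8*8)=64; twice the area = |2026| = 2026; area = 1013; boundary points = 1 + 2 + 1 + 2 + 8 = 14; strictly interior points = area - boundary/2 + 1 = 1007; answer 1007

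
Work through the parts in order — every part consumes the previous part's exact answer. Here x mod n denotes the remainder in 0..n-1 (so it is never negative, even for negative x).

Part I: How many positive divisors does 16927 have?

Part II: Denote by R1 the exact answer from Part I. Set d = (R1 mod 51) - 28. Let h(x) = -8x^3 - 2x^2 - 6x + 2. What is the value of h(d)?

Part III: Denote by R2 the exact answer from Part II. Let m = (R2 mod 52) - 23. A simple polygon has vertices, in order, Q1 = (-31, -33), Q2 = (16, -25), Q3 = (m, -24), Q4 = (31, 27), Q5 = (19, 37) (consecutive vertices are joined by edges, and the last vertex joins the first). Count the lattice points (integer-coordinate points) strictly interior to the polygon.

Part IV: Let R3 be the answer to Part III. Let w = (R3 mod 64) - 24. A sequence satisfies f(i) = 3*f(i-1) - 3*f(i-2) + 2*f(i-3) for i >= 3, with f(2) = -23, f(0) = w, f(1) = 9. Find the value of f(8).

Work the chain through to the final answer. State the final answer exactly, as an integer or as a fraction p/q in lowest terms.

Part I: 16927 is prime, so its only divisors are 1 and 16927; count = 2; answer 2
Part II: R1 = 2; d = -26; -8*(-26)^3 - 2*(-26)^2 - 6*(-26)^1 + 2 = (140608) + (-1352) + (156) + (2) = 139414; answer 139414
Part III: R2 = 139414; m = -21; cross terms: (-31*-25 - 16*-33)=1303, (16*-24 - -21*-25)=-909, (-21*27 - 31*-24)=177, (31*37 - 19*27)=634, (19*-33 - -31*37)=520; twice the area = |1725| = 1725; area = 1725/2; boundary points = 1 + 1 + 1 + 2 + 10 = 15; strictly interior points = area - boundary/2 + 1 = 856; answer 856
Part IV: R3 = 856; w = 0; f(3) = 3*(-23) - 3*(9) + 2*(0) = -96; iterating: f(3)=-96, f(4)=-201, f(5)=-361, f(6)=-672, f(7)=-1335, f(8)=-2711; answer -2711

-2711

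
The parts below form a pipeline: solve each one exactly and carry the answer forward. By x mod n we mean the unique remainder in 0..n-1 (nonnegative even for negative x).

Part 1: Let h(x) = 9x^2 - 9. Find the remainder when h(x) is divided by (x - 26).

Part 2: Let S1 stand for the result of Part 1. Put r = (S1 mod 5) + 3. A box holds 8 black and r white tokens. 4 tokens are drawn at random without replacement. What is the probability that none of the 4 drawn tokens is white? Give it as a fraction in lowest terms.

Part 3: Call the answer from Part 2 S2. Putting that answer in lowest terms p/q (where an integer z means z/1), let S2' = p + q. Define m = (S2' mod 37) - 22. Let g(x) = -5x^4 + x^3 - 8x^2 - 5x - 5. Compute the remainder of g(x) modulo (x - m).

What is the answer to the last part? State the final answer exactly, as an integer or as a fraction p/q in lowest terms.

-661262

Part 1: remainder = value at the root: 9*(26)^2 - 9 = (6084) + (-9) = 6075; answer 6075
Part 2: S1 = 6075; r = 3; total draws C(11,4) = 330; favorable C(8,4) = 70; P = 7/33; answer 7/33
Part 3: S2 = 7/33; threaded value p + q = 40; m = -19; remainder = value at the root: -5*(-19)^4 + 1*(-19)^3 - 8*(-19)^2 - 5*(-19)^1 - 5 = (-651605) + (-6859) + (-2888) + (95) + (-5) = -661262; answer -661262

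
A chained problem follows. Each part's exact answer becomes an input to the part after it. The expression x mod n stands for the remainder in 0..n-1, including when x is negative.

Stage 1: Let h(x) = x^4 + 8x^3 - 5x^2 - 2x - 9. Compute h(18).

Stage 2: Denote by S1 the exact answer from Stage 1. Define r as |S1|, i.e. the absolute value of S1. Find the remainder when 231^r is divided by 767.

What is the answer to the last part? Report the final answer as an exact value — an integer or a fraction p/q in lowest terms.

545

Stage 1: 1*(18)^4 + 8*(18)^3 - 5*(18)^2 - 2*(18)^1 - 9 = (104976) + (46656) + (-1620) + (-36) + (-9) = 149967; answer 149967
Stage 2: S1 = 149967; r = 149967; squarings mod 767: 231^1=231, 231^2=438, 231^4=94, 231^8=399, 231^16=432, 231^32=243, 231^64=757, 231^128=100, 231^256=29, 231^512=74, 231^1024=107, 231^2048=711, 231^4096=68, 231^8192=22, 231^16384=484, 231^32768=321, 231^65536=263, 231^131072=139; 231^149967 = 231^1 * 231^2 * 231^4 * 231^8 * 231^64 * 231^128 * 231^256 * 231^2048 * 231^16384 * 231^131072 = 545 (mod 767); answer 545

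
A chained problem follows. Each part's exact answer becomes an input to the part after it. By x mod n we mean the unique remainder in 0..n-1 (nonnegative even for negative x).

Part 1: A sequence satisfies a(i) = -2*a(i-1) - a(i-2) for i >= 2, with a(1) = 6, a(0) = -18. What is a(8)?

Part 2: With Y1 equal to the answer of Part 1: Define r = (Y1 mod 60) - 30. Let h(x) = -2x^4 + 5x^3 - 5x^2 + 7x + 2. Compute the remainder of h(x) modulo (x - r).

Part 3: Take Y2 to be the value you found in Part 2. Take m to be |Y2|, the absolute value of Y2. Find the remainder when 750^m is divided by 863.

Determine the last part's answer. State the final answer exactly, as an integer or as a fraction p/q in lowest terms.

76

Part 1: a(2) = -2*(6) - 1*(-18) = 6; iterating: a(2)=6, a(3)=-18, a(4)=30, a(5)=-42, a(6)=54, a(7)=-66, a(8)=78; answer 78
Part 2: Y1 = 78; r = -12; remainder = value at the root: -2*(-12)^4 + 5*(-12)^3 - 5*(-12)^2 + 7*(-12)^1 + 2 = (-41472) + (-8640) + (-720) + (-84) + (2) = -50914; answer -50914
Part 3: Y2 = -50914; m = 50914; squarings mod 863: 750^1=750, 750^2=687, 750^4=771, 750^8=697, 750^16=803, 750^32=148, 750^64=329, 750^128=366, 750^256=191, 750^512=235, 750^1024=856, 750^2048=49, 750^4096=675, 750^8192=824, 750^16384=658, 750^32768=601; 750^50914 = 750^2 * 750^32 * 750^64 * 750^128 * 750^512 * 750^1024 * 750^16384 * 750^32768 = 76 (mod 863); answer 76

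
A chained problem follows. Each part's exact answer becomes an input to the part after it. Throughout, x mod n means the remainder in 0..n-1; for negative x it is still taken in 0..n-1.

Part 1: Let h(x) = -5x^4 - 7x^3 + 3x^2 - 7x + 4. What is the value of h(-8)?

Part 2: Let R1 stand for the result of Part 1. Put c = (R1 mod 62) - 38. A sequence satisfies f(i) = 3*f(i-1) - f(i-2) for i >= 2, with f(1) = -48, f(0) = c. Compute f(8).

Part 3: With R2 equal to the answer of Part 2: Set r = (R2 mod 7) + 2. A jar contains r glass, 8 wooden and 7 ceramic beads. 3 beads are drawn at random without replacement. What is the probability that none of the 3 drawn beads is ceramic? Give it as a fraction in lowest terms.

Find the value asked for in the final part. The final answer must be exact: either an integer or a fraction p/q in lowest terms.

Part 1: -5*(-8)^4 - 7*(-8)^3 + 3*(-8)^2 - 7*(-8)^1 + 4 = (-20480) + (3584) + (192) + (56) + (4) = -16644; answer -16644
Part 2: R1 = -16644; c = -4; f(2) = 3*(-48) - 1*(-4) = -140; iterating: f(2)=-140, f(3)=-372, f(4)=-976, f(5)=-2556, f(6)=-6692, f(7)=-17520, f(8)=-45868; answer -45868
Part 3: R2 = -45868; r = 5; total draws C(20,3) = 1140; favorable C(13,3) = 286; P = 143/570; answer 143/570

143/570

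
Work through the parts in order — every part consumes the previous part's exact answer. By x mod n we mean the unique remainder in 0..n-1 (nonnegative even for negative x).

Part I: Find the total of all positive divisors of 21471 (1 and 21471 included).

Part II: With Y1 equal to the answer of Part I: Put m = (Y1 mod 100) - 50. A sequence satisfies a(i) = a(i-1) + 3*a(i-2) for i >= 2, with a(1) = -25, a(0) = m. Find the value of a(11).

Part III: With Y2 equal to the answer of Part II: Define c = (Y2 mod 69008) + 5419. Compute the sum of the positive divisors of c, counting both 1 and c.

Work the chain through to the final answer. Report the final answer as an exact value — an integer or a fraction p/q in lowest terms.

Part I: 21471 = 3 * 17 * 421; sigma = (1 + 3) * (1 + 17) * (1 + 421) = 4 * 18 * 422 = 30384; answer 30384
Part II: Y1 = 30384; m = 34; a(2) = 1*(-25) + 3*(34) = 77; iterating: a(2)=77, a(3)=2, a(4)=233, a(5)=239, a(6)=938, a(7)=1655, a(8)=4469, a(9)=9434, a(10)=22841, a(11)=51143; answer 51143
Part III: Y2 = 51143; c = 56562; 56562 = 2 * 3 * 11 * 857; sigma = (1 + 2) * (1 + 3) * (1 + 11) * (1 + 857) = 3 * 4 * 12 * 858 = 123552; answer 123552

123552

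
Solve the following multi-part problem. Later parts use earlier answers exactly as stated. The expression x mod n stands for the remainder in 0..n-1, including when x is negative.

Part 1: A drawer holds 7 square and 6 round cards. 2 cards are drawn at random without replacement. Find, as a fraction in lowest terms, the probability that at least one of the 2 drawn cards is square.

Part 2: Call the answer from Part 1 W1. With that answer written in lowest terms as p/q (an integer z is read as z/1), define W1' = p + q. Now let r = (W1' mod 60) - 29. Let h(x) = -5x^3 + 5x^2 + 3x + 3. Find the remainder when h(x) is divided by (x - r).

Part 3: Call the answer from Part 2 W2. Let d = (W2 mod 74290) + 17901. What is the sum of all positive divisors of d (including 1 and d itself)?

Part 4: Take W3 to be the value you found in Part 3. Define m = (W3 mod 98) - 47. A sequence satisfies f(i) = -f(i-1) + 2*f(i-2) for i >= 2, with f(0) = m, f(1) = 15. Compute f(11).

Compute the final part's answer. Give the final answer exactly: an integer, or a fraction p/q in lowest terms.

Part 1: total draws C(13,2) = 78; complement C(6,2) = 15; favorable 78 - 15 = 63; P = 21/26; answer 21/26
Part 2: W1 = 21/26; threaded value p + q = 47; r = 18; remainder = value at the root: -5*(18)^3 + 5*(18)^2 + 3*(18)^1 + 3 = (-29160) + (1620) + (54) + (3) = -27483; answer -27483
Part 3: W2 = -27483; d = 64708; 64708 = 2^2 * 7 * 2311; sigma = (1 + 2 + 4) * (1 + 7) * (1 + 2311) = 7 * 8 * 2312 = 129472; answer 129472
Part 4: W3 = 129472; m = -33; f(2) = -1*(15) + 2*(-33) = -81; iterating: f(2)=-81, f(3)=111, f(4)=-273, f(5)=495, f(6)=-1041, f(7)=2031, f(8)=-4113, f(9)=8175, f(10)=-16401, f(11)=32751; answer 32751

32751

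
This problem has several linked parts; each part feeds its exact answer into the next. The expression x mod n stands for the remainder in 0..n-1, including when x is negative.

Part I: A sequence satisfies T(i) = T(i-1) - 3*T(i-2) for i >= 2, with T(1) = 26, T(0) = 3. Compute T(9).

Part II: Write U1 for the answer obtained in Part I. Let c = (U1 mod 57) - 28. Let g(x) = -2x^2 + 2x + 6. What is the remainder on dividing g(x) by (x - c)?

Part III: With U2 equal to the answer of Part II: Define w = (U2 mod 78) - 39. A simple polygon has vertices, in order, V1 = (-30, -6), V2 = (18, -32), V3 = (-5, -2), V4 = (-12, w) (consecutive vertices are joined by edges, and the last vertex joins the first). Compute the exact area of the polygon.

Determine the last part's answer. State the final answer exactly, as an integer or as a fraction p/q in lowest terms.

1745/2

Part I: T(2) = 1*(26) - 3*(3) = 17; iterating: T(2)=17, T(3)=-61, T(4)=-112, T(5)=71, T(6)=407, T(7)=194, T(8)=-1027, T(9)=-1609; answer -1609
Part II: U1 = -1609; c = 16; remainder = value at the root: -2*(16)^2 + 2*(16)^1 + 6 = (-512) + (32) + (6) = -474; answer -474
Part III: U2 = -474; w = 33; cross terms: (-30*-32 - 18*-6)=1068, (18*-2 - -5*-32)=-196, (-5*33 - -12*-2)=-189, (-12*-6 - -30*33)=1062; twice the area = |1745| = 1745; area = 1745/2; answer 1745/2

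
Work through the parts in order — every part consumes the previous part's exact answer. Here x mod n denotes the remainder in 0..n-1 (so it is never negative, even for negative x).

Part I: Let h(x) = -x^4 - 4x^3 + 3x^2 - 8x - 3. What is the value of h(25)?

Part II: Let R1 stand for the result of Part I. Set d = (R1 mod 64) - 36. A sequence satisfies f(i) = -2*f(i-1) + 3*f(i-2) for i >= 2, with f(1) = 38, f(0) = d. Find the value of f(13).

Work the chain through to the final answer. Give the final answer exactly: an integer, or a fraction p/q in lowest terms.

28299218

Part I: -1*(25)^4 - 4*(25)^3 + 3*(25)^2 - 8*(25)^1 - 3 = (-390625) + (-62500) + (1875) + (-200) + (-3) = -451453; answer -451453
Part II: R1 = -451453; d = -33; f(2) = -2*(38) + 3*(-33) = -175; iterating: f(2)=-175, f(3)=464, f(4)=-1453, f(5)=4298, f(6)=-12955, f(7)=38804, f(8)=-116473, f(9)=349358, f(10)=-1048135, f(11)=3144344, f(12)=-9433093, f(13)=28299218; answer 28299218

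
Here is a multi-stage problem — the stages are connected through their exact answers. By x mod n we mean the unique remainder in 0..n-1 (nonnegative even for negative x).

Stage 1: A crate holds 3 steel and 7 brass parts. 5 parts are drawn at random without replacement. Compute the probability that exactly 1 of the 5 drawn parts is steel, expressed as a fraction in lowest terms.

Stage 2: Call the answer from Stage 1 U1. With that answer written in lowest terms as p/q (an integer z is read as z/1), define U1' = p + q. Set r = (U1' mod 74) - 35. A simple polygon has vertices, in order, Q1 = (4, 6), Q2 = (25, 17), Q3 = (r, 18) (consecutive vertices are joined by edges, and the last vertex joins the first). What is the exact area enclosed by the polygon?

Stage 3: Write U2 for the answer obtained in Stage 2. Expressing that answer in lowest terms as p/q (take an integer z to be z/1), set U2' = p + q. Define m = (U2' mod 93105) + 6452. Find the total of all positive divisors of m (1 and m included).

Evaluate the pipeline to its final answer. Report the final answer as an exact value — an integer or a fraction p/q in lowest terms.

Stage 1: total draws C(10,5) = 252; favorable C(3,1)*C(7,4) = 105; P = 5/12; answer 5/12
Stage 2: U1 = 5/12; threaded value p + q = 17; r = -18; cross terms: (4*17 - 25*6)=-82, (25*18 - -18*17)=756, (-18*6 - 4*18)=-180; twice the area = |494| = 494; area = 247; answer 247
Stage 3: U2 = 247; threaded value p + q = 248; m = 6700; 6700 = 2^2 * 5^2 * 67; sigma = (1 + 2 + 4) * (1 + 5 + 25) * (1 + 67) = 7 * 31 * 68 = 14756; answer 14756

14756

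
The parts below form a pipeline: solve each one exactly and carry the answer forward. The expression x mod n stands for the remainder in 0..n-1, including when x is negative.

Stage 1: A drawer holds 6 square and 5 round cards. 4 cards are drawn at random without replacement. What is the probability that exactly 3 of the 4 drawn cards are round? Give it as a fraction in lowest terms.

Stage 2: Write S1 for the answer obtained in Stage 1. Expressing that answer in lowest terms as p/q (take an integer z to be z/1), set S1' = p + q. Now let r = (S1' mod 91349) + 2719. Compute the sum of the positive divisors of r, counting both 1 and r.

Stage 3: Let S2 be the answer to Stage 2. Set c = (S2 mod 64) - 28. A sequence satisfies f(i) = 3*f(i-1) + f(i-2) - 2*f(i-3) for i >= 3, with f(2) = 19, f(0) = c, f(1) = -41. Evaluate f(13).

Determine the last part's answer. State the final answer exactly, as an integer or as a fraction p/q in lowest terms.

-309321

Stage 1: total draws C(11,4) = 330; favorable C(5,3)*C(6,1) = 60; P = 2/11; answer 2/11
Stage 2: S1 = 2/11; threaded value p + q = 13; r = 2732; 2732 = 2^2 * 683; sigma = (1 + 2 + 4) * (1 + 683) = 7 * 684 = 4788; answer 4788
Stage 3: S2 = 4788; c = 24; f(3) = 3*(19) + 1*(-41) - 2*(24) = -32; iterating: f(3)=-32, f(4)=5, f(5)=-55, f(6)=-96, f(7)=-353, f(8)=-1045, f(9)=-3296, f(10)=-10227, f(11)=-31887, f(12)=-99296, f(13)=-309321; answer -309321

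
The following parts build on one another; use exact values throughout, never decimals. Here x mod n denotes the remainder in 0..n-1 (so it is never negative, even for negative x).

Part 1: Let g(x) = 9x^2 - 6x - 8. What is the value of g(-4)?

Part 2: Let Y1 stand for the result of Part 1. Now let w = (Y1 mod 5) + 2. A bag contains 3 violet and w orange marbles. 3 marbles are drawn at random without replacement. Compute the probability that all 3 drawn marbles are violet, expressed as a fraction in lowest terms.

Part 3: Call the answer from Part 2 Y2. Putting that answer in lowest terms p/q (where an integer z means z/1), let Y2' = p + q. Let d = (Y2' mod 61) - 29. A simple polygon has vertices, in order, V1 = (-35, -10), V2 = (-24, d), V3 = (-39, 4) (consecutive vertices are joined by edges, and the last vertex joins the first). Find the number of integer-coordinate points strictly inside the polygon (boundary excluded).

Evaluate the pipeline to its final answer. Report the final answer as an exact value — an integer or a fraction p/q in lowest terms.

60

Part 1: 9*(-4)^2 - 6*(-4)^1 - 8 = (144) + (24) + (-8) = 160; answer 160
Part 2: Y1 = 160; w = 2; total draws C(5,3) = 10; favorable C(3,3) = 1; P = 1/10; answer 1/10
Part 3: Y2 = 1/10; threaded value p + q = 11; d = -18; cross terms: (-35*-18 - -24*-10)=390, (-24*4 - -39*-18)=-798, (-39*-10 - -35*4)=530; twice the area = |122| = 122; area = 61; boundary points = 1 + 1 + 2 = 4; strictly interior points = area - boundary/2 + 1 = 60; answer 60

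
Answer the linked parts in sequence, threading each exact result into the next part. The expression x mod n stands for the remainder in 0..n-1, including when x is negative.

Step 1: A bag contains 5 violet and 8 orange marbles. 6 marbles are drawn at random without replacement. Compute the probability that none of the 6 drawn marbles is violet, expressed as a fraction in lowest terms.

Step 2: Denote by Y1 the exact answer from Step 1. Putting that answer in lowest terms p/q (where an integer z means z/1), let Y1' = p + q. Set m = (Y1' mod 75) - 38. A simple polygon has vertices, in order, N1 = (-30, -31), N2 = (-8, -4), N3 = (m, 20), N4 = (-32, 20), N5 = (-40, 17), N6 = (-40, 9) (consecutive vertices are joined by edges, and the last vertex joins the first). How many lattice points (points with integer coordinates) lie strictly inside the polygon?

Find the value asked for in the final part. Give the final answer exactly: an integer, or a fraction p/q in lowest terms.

Step 1: total draws C(13,6) = 1716; favorable C(8,6) = 28; P = 7/429; answer 7/429
Step 2: Y1 = 7/429; threaded value p + q = 436; m = 23; cross terms: (-30*-4 - -8*-31)=-128, (-8*20 - 23*-4)=-68, (23*20 - -32*20)=1100, (-32*17 - -40*20)=256, (-40*9 - -40*17)=320, (-40*-31 - -30*9)=1510; twice the area = |2990| = 2990; area = 1495; boundary points = 1 + 1 + 55 + 1 + 8 + 10 = 76; strictly interior points = area - boundary/2 + 1 = 1458; answer 1458

1458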